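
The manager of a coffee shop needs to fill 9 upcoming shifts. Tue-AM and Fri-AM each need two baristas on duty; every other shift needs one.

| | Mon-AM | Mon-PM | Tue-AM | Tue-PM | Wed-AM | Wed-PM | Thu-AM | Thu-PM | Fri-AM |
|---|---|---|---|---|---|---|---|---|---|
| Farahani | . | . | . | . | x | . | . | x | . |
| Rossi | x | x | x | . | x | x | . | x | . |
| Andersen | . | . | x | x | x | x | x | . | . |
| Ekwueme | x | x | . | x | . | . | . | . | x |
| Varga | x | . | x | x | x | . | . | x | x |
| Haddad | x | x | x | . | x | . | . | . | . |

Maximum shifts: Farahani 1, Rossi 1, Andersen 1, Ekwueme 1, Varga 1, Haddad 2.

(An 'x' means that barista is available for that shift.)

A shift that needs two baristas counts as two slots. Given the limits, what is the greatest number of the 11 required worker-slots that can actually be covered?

7

Total capacity across all baristas is 1+1+1+1+1+2 = 7, and 11 slots are needed, so at most 7 can be filled.
An assignment achieving 7: Mon-AM→Haddad, Mon-PM→Haddad, Wed-PM→Rossi, Thu-AM→Andersen, Thu-PM→Farahani, Fri-AM→Ekwueme+Varga.
Loads: Farahani 1/1, Rossi 1/1, Andersen 1/1, Ekwueme 1/1, Varga 1/1, Haddad 2/2.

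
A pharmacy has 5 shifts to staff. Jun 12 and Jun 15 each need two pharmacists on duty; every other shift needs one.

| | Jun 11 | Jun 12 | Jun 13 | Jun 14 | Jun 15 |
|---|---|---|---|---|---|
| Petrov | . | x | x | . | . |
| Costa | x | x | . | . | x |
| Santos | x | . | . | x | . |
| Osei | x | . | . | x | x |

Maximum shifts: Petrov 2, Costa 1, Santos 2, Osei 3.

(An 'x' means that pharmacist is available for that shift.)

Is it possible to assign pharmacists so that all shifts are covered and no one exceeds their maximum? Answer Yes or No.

No

Total capacity is 8 and 7 slots are needed, so capacity alone doesn't rule it out.
Shifts {Jun 12, Jun 15} need 4 worker-slots in total, but the pharmacists available for any of those shifts (Petrov, Costa, and Osei) can supply at most 3 among them. So no valid schedule exists.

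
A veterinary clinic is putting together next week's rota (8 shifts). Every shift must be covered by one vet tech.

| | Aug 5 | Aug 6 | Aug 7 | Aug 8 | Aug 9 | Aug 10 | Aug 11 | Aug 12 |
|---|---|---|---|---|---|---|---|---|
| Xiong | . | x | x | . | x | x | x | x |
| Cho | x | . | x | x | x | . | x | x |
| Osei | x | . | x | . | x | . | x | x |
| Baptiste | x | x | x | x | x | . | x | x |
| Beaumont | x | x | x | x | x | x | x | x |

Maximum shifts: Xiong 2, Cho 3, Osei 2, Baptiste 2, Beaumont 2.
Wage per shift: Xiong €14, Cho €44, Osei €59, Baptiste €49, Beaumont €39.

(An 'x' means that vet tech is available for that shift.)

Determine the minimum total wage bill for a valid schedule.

€287

Picking the cheapest available vet tech for each shift independently would cost €162, but that ignores the shift limits.
An optimal schedule: Aug 5→Beaumont, Aug 6→Xiong, Aug 7→Cho, Aug 8→Beaumont, Aug 9→Cho, Aug 10→Xiong, Aug 11→Cho, Aug 12→Baptiste.
Total: 39 + 14 + 44 + 39 + 44 + 14 + 44 + 49 = €287.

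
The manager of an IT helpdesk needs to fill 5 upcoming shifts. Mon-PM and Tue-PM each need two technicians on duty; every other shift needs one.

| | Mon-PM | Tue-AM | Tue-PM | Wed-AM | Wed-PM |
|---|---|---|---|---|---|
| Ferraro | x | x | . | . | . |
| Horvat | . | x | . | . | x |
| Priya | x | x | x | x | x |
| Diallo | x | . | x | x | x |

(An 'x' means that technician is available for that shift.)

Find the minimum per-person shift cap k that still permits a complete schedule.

With 4 technicians and 7 worker-slots to fill, someone must work at least ⌈7/4⌉ = 2 shifts, so k ≥ 2.
k = 2 works: Mon-PM→Ferraro+Diallo, Tue-AM→Ferraro, Tue-PM→Priya+Diallo, Wed-AM→Priya, Wed-PM→Horvat.
Loads: Ferraro 2, Horvat 1, Priya 2, Diallo 2 — all ≤ 2.

2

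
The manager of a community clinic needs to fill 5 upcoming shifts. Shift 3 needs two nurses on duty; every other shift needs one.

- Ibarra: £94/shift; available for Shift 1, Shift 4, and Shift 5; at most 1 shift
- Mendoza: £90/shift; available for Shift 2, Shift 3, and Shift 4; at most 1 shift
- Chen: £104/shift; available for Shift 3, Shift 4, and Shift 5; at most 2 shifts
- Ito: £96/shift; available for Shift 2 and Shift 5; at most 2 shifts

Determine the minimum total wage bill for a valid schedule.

£584

Shift 1 can only be covered by Ibarra, so that assignment is forced.
Shift 3 can only be covered by Mendoza and Chen, so that assignment is forced.
Picking the cheapest available nurse for each shift independently would cost £562, but that ignores the shift limits.
An optimal schedule: Shift 1→Ibarra, Shift 2→Ito, Shift 3→Mendoza+Chen, Shift 4→Chen, Shift 5→Ito.
Total: 94 + 96 + 90 + 104 + 104 + 96 = £584.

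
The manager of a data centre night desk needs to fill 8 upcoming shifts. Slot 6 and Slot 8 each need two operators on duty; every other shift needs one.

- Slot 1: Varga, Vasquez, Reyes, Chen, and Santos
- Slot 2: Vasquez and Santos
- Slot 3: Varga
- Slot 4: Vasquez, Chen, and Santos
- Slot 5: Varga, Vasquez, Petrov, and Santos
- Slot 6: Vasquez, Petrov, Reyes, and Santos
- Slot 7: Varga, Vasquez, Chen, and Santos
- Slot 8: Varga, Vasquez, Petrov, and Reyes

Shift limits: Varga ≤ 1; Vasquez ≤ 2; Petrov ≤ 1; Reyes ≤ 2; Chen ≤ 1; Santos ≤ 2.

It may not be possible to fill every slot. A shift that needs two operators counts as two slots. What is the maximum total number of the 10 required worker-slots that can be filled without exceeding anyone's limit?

9

Total capacity across all operators is 1+2+1+2+1+2 = 9, and 10 slots are needed, so at most 9 can be filled.
An assignment achieving 9: Slot 1→Santos, Slot 2→Vasquez, Slot 3→Varga, Slot 4→Vasquez, Slot 5→Petrov, Slot 6→Reyes+Santos, Slot 7→Chen, Slot 8→Reyes.
Loads: Varga 1/1, Vasquez 2/2, Petrov 1/1, Reyes 2/2, Chen 1/1, Santos 2/2.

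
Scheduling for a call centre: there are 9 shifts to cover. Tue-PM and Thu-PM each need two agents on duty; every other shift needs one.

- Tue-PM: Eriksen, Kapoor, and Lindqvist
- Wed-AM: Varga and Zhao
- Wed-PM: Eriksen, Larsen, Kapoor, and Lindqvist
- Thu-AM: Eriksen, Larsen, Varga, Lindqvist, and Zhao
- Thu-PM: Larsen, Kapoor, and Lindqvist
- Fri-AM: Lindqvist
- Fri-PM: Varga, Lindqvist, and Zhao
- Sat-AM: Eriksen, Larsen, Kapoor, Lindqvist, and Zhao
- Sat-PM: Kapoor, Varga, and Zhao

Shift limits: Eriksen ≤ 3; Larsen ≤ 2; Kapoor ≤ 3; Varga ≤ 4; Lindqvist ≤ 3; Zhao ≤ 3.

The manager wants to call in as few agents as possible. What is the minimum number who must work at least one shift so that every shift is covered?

4

11 slots to fill and no one can take more than 4, so at least ⌈11/4⌉ = 3 agents are needed.
Any 3 agents together have capacity at most 4+3+3 = 10 < 11 slots, so 3 can never suffice.
Eriksen, Larsen, Varga, and Lindqvist alone can cover everything: Tue-PM→Eriksen+Lindqvist, Wed-AM→Varga, Wed-PM→Eriksen, Thu-AM→Larsen, Thu-PM→Larsen+Lindqvist, Fri-AM→Lindqvist, Fri-PM→Varga, Sat-AM→Eriksen, Sat-PM→Varga.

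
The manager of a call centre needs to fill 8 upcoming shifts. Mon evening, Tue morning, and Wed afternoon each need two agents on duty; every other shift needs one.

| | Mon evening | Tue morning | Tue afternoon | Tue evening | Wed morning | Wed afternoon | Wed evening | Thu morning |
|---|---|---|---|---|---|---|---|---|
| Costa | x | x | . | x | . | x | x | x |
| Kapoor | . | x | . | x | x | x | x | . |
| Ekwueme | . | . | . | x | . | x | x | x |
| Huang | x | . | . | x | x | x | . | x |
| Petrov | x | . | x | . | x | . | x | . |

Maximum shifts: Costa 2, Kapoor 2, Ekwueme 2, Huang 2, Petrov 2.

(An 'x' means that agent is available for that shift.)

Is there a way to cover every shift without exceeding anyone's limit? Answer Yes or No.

Total capacity is 2+2+2+2+2 = 10 but 11 worker-slots are needed — infeasible.

No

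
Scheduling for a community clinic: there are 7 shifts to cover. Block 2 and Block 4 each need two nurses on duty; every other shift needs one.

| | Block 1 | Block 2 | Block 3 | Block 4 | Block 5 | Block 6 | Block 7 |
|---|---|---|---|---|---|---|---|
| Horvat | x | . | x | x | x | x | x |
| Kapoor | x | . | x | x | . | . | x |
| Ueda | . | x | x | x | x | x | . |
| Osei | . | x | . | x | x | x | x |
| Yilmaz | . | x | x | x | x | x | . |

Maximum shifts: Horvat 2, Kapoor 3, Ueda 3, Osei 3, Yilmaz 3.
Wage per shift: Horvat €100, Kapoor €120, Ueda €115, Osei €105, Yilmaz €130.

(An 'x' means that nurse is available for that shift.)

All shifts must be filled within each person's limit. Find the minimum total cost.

€980

Picking the cheapest available nurse for each shift independently would cost €925, but that ignores the shift limits.
An optimal schedule: Block 1→Horvat, Block 2→Osei+Ueda, Block 3→Ueda, Block 4→Ueda+Kapoor, Block 5→Osei, Block 6→Osei, Block 7→Horvat.
Total: 100 + 105 + 115 + 115 + 115 + 120 + 105 + 105 + 100 = €980.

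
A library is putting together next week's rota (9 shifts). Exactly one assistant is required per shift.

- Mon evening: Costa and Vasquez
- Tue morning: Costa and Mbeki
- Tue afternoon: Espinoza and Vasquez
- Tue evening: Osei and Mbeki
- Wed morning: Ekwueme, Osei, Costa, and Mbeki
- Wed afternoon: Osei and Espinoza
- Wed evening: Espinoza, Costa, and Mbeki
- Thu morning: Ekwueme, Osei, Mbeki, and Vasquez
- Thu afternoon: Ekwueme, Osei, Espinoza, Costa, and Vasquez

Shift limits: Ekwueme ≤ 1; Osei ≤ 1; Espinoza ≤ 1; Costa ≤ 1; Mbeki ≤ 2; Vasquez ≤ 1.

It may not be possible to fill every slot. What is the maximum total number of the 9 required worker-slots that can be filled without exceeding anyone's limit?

Total capacity across all assistants is 1+1+1+1+2+1 = 7, and 9 slots are needed, so at most 7 can be filled.
An assignment achieving 7: Mon evening→Costa, Tue morning→Mbeki, Tue afternoon→Espinoza, Tue evening→Osei, Wed morning→Ekwueme, Wed evening→Mbeki, Thu morning→Vasquez.
Loads: Ekwueme 1/1, Osei 1/1, Espinoza 1/1, Costa 1/1, Mbeki 2/2, Vasquez 1/1.

7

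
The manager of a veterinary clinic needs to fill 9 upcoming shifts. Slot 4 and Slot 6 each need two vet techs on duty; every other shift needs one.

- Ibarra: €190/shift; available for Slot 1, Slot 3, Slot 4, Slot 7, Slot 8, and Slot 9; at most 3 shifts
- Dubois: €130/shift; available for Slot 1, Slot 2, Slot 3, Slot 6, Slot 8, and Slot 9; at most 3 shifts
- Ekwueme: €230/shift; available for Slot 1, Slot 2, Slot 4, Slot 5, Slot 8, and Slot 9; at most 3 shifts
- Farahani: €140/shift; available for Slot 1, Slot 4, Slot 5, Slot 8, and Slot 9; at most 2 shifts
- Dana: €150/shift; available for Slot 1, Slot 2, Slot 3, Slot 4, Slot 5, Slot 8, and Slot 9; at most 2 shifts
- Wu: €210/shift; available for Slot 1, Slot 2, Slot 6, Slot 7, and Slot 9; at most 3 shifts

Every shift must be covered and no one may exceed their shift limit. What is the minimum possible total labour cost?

Slot 6 can only be covered by Dubois and Wu, so that assignment is forced.
Picking the cheapest available vet tech for each shift independently would cost €1610, but that ignores the shift limits.
An optimal schedule: Slot 1→Dana, Slot 2→Dubois, Slot 3→Dubois, Slot 4→Dana+Ibarra, Slot 5→Farahani, Slot 6→Dubois+Wu, Slot 7→Ibarra, Slot 8→Farahani, Slot 9→Ibarra.
Total: 150 + 130 + 130 + 150 + 190 + 140 + 130 + 210 + 190 + 140 + 190 = €1750.

€1750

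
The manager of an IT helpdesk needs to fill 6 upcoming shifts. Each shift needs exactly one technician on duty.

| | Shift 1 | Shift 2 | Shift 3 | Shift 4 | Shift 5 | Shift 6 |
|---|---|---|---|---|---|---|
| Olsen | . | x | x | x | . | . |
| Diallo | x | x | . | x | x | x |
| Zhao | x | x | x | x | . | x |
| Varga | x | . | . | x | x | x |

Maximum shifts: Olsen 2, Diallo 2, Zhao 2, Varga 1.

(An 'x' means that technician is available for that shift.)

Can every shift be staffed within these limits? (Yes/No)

Yes

One valid schedule: Shift 1→Diallo, Shift 2→Olsen, Shift 3→Olsen, Shift 4→Zhao, Shift 5→Diallo, Shift 6→Zhao.
Loads: Olsen 2/2, Diallo 2/2, Zhao 2/2, Varga 0/1 — all within limits.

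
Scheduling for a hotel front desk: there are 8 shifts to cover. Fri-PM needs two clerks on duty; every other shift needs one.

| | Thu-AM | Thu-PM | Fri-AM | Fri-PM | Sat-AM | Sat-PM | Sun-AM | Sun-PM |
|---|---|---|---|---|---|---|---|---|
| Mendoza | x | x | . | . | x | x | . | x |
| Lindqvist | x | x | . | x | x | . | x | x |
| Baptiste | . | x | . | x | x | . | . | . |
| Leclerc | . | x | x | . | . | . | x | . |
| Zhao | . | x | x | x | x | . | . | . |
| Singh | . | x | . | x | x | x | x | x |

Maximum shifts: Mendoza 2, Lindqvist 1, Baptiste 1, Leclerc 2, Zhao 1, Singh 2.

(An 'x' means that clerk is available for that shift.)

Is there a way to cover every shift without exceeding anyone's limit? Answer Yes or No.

Yes

One valid schedule: Thu-AM→Mendoza, Thu-PM→Leclerc, Fri-AM→Leclerc, Fri-PM→Zhao+Singh, Sat-AM→Baptiste, Sat-PM→Mendoza, Sun-AM→Lindqvist, Sun-PM→Singh.
Loads: Mendoza 2/2, Lindqvist 1/1, Baptiste 1/1, Leclerc 2/2, Zhao 1/1, Singh 2/2 — all within limits.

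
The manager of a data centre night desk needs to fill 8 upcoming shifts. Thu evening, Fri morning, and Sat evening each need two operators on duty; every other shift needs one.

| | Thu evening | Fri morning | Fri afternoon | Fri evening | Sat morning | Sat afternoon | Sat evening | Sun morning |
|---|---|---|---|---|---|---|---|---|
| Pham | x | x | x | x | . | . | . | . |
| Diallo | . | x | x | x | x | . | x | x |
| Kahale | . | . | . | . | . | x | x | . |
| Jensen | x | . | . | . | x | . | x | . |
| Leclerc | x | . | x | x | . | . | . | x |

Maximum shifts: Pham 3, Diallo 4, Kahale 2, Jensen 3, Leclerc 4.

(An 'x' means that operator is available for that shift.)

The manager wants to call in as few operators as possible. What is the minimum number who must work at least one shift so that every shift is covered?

11 slots to fill and no one can take more than 4, so at least ⌈11/4⌉ = 3 operators are needed.
Shifts {Thu evening, Fri morning, Sat afternoon} need 5 slots, but among the operators available for them (Pham, Diallo, Kahale, Jensen, and Leclerc) any 3 together supply at most 4. So 3 operators are not enough.
Pham, Diallo, Kahale, and Jensen alone can cover everything: Thu evening→Pham+Jensen, Fri morning→Pham+Diallo, Fri afternoon→Pham, Fri evening→Diallo, Sat morning→Diallo, Sat afternoon→Kahale, Sat evening→Kahale+Jensen, Sun morning→Diallo.

4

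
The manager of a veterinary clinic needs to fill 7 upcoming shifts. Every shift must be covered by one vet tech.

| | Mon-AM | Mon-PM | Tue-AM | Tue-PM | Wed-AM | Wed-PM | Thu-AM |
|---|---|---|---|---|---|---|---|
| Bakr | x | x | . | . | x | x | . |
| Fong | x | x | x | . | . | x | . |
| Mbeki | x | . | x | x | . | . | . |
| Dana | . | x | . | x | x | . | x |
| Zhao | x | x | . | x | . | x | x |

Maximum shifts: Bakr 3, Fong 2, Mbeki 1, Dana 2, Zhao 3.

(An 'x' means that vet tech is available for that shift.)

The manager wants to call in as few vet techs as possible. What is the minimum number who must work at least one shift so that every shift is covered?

7 slots to fill and no one can take more than 3, so at least ⌈7/3⌉ = 3 vet techs are needed.
Bakr, Fong, and Dana alone can cover everything: Mon-AM→Bakr, Mon-PM→Fong, Tue-AM→Fong, Tue-PM→Dana, Wed-AM→Bakr, Wed-PM→Bakr, Thu-AM→Dana.

3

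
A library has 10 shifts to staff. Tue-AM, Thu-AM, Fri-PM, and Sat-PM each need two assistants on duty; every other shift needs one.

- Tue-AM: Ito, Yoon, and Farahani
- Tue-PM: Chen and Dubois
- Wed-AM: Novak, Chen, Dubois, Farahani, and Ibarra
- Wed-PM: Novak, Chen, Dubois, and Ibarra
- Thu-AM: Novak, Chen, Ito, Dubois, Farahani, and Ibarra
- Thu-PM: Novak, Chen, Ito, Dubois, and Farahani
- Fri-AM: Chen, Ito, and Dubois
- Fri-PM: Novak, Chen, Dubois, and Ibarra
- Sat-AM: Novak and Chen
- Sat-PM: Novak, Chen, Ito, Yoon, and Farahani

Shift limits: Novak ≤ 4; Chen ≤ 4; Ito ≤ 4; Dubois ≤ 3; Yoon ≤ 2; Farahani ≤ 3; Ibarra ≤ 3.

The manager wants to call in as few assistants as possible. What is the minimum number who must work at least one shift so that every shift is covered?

4

14 slots to fill and no one can take more than 4, so at least ⌈14/4⌉ = 4 assistants are needed.
Novak, Chen, Ito, and Yoon alone can cover everything: Tue-AM→Ito+Yoon, Tue-PM→Chen, Wed-AM→Novak, Wed-PM→Novak, Thu-AM→Chen+Ito, Thu-PM→Ito, Fri-AM→Chen, Fri-PM→Novak+Chen, Sat-AM→Novak, Sat-PM→Ito+Yoon.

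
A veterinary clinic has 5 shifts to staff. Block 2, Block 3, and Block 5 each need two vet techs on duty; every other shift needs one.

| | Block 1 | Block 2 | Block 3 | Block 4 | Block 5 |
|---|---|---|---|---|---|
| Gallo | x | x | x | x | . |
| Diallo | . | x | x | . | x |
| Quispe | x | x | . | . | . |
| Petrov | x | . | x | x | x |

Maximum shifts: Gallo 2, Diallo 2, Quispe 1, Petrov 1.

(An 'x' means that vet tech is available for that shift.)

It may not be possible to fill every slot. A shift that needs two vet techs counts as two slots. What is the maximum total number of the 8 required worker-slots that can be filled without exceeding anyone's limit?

6

Total capacity across all vet techs is 2+2+1+1 = 6, and 8 slots are needed, so at most 6 can be filled.
An assignment achieving 6: Block 1→Gallo, Block 2→Diallo+Quispe, Block 4→Gallo, Block 5→Diallo+Petrov.
Loads: Gallo 2/2, Diallo 2/2, Quispe 1/1, Petrov 1/1.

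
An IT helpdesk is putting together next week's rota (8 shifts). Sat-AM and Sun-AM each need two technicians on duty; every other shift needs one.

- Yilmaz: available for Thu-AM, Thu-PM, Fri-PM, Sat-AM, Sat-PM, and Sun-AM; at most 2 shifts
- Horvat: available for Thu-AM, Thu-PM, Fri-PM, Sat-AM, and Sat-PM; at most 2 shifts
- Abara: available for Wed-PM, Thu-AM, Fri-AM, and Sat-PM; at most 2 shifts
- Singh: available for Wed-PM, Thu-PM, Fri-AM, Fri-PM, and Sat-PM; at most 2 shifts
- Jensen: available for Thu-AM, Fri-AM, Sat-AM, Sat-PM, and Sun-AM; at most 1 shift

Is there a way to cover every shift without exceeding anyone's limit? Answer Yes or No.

No

Total capacity is 2+2+2+2+1 = 9 but 10 worker-slots are needed — infeasible.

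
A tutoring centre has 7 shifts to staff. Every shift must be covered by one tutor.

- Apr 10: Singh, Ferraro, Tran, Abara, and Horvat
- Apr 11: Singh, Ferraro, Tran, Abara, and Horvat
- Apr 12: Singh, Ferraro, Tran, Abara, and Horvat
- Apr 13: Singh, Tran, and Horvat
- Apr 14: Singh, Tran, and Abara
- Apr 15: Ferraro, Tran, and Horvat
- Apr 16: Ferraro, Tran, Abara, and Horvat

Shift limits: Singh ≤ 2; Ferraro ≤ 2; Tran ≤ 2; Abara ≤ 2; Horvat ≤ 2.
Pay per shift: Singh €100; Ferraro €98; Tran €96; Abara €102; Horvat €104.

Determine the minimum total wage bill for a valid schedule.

Picking the cheapest available tutor for each shift independently would cost €672, but that ignores the shift limits.
An optimal schedule: Apr 10→Tran, Apr 11→Tran, Apr 12→Abara, Apr 13→Singh, Apr 14→Singh, Apr 15→Ferraro, Apr 16→Ferraro.
Total: 96 + 96 + 102 + 100 + 100 + 98 + 98 = €690.

€690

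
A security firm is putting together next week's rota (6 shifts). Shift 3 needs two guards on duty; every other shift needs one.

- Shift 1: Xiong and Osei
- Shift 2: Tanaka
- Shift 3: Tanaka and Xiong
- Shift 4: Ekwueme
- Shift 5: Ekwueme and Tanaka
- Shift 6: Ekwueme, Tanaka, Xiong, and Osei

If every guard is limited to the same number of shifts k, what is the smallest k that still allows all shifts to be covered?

With 4 guards and 7 worker-slots to fill, someone must work at least ⌈7/4⌉ = 2 shifts, so k ≥ 2.
k = 2 works: Shift 1→Xiong, Shift 2→Tanaka, Shift 3→Tanaka+Xiong, Shift 4→Ekwueme, Shift 5→Ekwueme, Shift 6→Osei.
Loads: Ekwueme 2, Tanaka 2, Xiong 2, Osei 1 — all ≤ 2.

2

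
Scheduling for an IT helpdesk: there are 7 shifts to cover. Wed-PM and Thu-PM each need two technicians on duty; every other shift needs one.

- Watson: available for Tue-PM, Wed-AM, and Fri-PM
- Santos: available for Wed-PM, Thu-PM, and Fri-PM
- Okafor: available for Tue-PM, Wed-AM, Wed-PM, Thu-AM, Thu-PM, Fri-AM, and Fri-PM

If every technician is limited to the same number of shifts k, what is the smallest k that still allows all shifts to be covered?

4

With 3 technicians and 9 worker-slots to fill, someone must work at least ⌈9/3⌉ = 3 shifts, so k ≥ 3.
k = 3 fails: Shifts {Wed-PM, Thu-AM, Thu-PM, Fri-AM} need 6 worker-slots in total, but the technicians available for any of those shifts (Santos and Okafor) can supply at most 5 among them. So no valid schedule exists.
k = 4 works: Tue-PM→Watson, Wed-AM→Watson, Wed-PM→Santos+Okafor, Thu-AM→Okafor, Thu-PM→Santos+Okafor, Fri-AM→Okafor, Fri-PM→Watson.
Loads: Watson 3, Santos 2, Okafor 4 — all ≤ 4.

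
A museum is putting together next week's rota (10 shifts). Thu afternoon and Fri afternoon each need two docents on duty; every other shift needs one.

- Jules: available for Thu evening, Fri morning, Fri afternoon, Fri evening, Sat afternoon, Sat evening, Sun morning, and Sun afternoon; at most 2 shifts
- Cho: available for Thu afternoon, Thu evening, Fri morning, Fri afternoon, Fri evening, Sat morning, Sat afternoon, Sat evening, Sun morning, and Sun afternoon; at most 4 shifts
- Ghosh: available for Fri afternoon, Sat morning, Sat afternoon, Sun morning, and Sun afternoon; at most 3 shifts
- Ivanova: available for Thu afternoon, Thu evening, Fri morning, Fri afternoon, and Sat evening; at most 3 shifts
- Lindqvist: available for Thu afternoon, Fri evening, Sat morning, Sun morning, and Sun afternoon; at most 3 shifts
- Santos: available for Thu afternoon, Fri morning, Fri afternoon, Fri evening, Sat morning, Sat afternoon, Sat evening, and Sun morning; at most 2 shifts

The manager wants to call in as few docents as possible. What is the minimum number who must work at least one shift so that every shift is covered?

4

12 slots to fill and no one can take more than 4, so at least ⌈12/4⌉ = 3 docents are needed.
Any 3 docents together have capacity at most 4+3+3 = 10 < 12 slots, so 3 can never suffice.
Jules, Cho, Ghosh, and Ivanova alone can cover everything: Thu afternoon→Cho+Ivanova, Thu evening→Jules, Fri morning→Cho, Fri afternoon→Ghosh+Ivanova, Fri evening→Jules, Sat morning→Cho, Sat afternoon→Cho, Sat evening→Ivanova, Sun morning→Ghosh, Sun afternoon→Ghosh.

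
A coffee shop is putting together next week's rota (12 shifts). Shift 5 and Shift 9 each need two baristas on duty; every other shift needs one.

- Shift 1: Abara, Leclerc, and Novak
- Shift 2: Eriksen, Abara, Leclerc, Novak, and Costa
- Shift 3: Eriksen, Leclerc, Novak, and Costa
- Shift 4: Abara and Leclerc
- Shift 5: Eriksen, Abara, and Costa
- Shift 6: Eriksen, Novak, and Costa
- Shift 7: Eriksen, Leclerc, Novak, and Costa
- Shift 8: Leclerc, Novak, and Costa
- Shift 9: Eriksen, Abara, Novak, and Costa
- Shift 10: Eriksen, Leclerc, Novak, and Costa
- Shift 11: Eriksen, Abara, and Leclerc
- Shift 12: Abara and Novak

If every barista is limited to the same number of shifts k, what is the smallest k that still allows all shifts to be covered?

With 5 baristas and 14 worker-slots to fill, someone must work at least ⌈14/5⌉ = 3 shifts, so k ≥ 3.
k = 3 works: Shift 1→Abara, Shift 2→Novak, Shift 3→Leclerc, Shift 4→Abara, Shift 5→Eriksen+Costa, Shift 6→Eriksen, Shift 7→Leclerc, Shift 8→Leclerc, Shift 9→Novak+Costa, Shift 10→Novak, Shift 11→Eriksen, Shift 12→Abara.
Loads: Eriksen 3, Abara 3, Leclerc 3, Novak 3, Costa 2 — all ≤ 3.

3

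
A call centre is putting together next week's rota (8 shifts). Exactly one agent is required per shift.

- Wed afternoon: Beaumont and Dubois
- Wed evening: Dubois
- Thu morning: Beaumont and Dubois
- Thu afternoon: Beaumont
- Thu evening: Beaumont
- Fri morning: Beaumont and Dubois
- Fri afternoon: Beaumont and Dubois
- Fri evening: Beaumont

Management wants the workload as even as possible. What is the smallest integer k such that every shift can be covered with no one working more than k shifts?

4

With 2 agents and 8 worker-slots to fill, someone must work at least ⌈8/2⌉ = 4 shifts, so k ≥ 4.
k = 4 works: Wed afternoon→Beaumont, Wed evening→Dubois, Thu morning→Dubois, Thu afternoon→Beaumont, Thu evening→Beaumont, Fri morning→Dubois, Fri afternoon→Dubois, Fri evening→Beaumont.
Loads: Beaumont 4, Dubois 4 — all ≤ 4.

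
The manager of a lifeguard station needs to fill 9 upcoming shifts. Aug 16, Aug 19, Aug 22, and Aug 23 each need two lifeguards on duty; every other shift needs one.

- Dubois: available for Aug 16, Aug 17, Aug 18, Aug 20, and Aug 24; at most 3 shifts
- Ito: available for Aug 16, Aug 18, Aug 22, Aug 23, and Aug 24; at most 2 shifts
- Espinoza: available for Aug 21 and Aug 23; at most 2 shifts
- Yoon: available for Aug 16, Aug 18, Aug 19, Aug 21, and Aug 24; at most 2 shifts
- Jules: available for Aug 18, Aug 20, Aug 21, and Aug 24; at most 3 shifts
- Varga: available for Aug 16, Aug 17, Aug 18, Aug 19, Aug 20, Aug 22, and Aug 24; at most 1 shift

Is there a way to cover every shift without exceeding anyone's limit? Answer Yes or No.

No

Total capacity is 13 and 13 slots are needed, so capacity alone doesn't rule it out.
Shifts {Aug 19, Aug 22} need 4 worker-slots in total, but the lifeguards available for any of those shifts (Ito, Yoon, and Varga) can supply at most 3 among them. So no valid schedule exists.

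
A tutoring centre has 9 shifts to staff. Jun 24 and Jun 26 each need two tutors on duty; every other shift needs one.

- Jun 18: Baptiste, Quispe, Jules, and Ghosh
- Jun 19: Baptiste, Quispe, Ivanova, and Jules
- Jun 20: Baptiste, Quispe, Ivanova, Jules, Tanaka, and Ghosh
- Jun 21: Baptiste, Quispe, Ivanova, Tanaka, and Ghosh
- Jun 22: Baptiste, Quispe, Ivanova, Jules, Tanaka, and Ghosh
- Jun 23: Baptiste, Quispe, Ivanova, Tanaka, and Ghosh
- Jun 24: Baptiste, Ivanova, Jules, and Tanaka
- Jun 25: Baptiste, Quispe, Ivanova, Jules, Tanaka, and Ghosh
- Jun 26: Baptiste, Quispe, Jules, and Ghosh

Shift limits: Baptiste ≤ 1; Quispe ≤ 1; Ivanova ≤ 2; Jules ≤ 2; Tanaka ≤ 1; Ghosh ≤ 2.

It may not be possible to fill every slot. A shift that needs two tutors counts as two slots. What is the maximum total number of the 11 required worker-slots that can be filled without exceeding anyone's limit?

Total capacity across all tutors is 1+1+2+2+1+2 = 9, and 11 slots are needed, so at most 9 can be filled.
An assignment achieving 9: Jun 18→Baptiste, Jun 19→Quispe, Jun 20→Ghosh, Jun 21→Ivanova, Jun 23→Tanaka, Jun 24→Ivanova+Jules, Jun 26→Jules+Ghosh.
Loads: Baptiste 1/1, Quispe 1/1, Ivanova 2/2, Jules 2/2, Tanaka 1/1, Ghosh 2/2.

9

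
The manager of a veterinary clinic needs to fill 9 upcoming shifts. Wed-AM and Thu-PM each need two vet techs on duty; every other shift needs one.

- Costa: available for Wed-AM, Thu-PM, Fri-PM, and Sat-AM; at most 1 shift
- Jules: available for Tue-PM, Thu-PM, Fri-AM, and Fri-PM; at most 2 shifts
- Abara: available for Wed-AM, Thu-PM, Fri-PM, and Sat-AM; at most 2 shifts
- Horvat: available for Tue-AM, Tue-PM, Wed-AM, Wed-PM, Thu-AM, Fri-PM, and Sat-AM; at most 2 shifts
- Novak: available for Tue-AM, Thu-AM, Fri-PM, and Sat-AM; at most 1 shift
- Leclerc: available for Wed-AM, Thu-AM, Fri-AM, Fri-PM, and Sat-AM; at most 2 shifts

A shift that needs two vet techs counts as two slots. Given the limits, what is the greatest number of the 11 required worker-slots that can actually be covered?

Total capacity across all vet techs is 1+2+2+2+1+2 = 10, and 11 slots are needed, so at most 10 can be filled.
An assignment achieving 10: Tue-AM→Horvat, Tue-PM→Jules, Wed-AM→Abara+Leclerc, Wed-PM→Horvat, Thu-AM→Novak, Thu-PM→Costa+Abara, Fri-AM→Jules, Sat-AM→Leclerc.
Loads: Costa 1/1, Jules 2/2, Abara 2/2, Horvat 2/2, Novak 1/1, Leclerc 2/2.

10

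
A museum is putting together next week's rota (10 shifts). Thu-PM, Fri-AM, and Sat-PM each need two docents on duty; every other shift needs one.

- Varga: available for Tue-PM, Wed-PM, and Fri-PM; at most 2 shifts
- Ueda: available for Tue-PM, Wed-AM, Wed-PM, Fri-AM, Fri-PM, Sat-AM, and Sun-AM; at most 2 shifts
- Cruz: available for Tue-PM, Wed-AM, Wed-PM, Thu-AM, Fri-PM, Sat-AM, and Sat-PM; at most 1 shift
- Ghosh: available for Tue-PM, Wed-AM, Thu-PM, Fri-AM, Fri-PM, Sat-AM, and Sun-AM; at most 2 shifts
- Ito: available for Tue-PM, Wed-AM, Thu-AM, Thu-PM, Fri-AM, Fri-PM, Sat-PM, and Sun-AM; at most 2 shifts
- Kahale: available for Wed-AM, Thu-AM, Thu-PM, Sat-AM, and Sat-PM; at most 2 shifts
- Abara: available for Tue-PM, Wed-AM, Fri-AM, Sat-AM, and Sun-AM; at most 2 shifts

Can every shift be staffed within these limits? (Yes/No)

One valid schedule: Tue-PM→Abara, Wed-AM→Kahale, Wed-PM→Varga, Thu-AM→Cruz, Thu-PM→Ghosh+Ito, Fri-AM→Ghosh+Abara, Fri-PM→Varga, Sat-AM→Ueda, Sat-PM→Ito+Kahale, Sun-AM→Ueda.
Loads: Varga 2/2, Ueda 2/2, Cruz 1/1, Ghosh 2/2, Ito 2/2, Kahale 2/2, Abara 2/2 — all within limits.

Yes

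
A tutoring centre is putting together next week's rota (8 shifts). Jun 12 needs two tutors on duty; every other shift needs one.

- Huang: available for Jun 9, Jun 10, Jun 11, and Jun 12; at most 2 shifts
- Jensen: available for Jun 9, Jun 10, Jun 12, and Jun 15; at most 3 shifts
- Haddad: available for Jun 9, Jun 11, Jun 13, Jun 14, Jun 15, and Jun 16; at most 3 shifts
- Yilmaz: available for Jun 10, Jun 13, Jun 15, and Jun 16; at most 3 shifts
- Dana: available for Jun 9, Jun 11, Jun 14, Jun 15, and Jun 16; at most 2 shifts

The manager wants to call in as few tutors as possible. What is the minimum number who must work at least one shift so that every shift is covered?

4

9 slots to fill and no one can take more than 3, so at least ⌈9/3⌉ = 3 tutors are needed.
No set of 3 tutors can cover every shift (each such set leaves at least one shift with no one available or exceeds a cap).
Huang, Jensen, Haddad, and Yilmaz alone can cover everything: Jun 9→Jensen, Jun 10→Jensen, Jun 11→Huang, Jun 12→Huang+Jensen, Jun 13→Haddad, Jun 14→Haddad, Jun 15→Yilmaz, Jun 16→Haddad.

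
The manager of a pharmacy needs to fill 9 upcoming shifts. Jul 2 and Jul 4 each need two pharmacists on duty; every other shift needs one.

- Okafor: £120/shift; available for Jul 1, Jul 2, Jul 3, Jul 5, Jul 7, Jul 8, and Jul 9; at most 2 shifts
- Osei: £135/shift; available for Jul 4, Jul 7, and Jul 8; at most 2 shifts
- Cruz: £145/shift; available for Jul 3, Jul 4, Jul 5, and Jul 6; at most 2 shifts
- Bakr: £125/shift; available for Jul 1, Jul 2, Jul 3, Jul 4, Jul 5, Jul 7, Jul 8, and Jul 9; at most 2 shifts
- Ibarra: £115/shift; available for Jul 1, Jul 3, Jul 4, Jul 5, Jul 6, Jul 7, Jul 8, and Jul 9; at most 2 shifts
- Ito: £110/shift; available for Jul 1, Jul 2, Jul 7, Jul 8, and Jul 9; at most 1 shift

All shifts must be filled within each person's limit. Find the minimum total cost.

£1390

Picking the cheapest available pharmacist for each shift independently would cost £1255, but that ignores the shift limits.
An optimal schedule: Jul 1→Okafor, Jul 2→Okafor+Bakr, Jul 3→Cruz, Jul 4→Osei+Ibarra, Jul 5→Bakr, Jul 6→Cruz, Jul 7→Osei, Jul 8→Ito, Jul 9→Ibarra.
Total: 120 + 120 + 125 + 145 + 135 + 115 + 125 + 145 + 135 + 110 + 115 = £1390.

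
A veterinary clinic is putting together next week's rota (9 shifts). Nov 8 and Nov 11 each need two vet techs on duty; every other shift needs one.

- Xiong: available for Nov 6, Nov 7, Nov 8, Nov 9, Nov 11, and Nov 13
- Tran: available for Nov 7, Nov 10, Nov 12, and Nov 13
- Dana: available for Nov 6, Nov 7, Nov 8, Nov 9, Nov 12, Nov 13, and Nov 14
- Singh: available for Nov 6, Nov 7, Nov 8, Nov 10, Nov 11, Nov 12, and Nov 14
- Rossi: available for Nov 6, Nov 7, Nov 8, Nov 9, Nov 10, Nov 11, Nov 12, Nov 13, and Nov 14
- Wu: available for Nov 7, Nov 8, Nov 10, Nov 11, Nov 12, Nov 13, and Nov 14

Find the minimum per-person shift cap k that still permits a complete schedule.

With 6 vet techs and 11 worker-slots to fill, someone must work at least ⌈11/6⌉ = 2 shifts, so k ≥ 2.
k = 2 works: Nov 6→Xiong, Nov 7→Singh, Nov 8→Rossi+Wu, Nov 9→Xiong, Nov 10→Tran, Nov 11→Singh+Rossi, Nov 12→Tran, Nov 13→Dana, Nov 14→Dana.
Loads: Xiong 2, Tran 2, Dana 2, Singh 2, Rossi 2, Wu 1 — all ≤ 2.

2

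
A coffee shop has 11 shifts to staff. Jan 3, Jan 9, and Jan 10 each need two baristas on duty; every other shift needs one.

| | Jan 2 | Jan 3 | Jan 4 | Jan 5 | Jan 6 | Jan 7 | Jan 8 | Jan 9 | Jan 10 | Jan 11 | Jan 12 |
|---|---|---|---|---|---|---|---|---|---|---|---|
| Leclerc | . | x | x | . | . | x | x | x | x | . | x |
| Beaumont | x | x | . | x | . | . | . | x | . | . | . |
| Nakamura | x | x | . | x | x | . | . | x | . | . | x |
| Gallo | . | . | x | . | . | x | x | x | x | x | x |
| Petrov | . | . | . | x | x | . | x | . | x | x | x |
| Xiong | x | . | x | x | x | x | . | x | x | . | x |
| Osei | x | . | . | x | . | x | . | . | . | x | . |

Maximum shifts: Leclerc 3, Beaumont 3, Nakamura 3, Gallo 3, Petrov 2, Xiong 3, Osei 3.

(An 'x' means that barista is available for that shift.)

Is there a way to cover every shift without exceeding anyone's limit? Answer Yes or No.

Yes

One valid schedule: Jan 2→Beaumont, Jan 3→Leclerc+Beaumont, Jan 4→Leclerc, Jan 5→Beaumont, Jan 6→Nakamura, Jan 7→Gallo, Jan 8→Leclerc, Jan 9→Nakamura+Xiong, Jan 10→Gallo+Petrov, Jan 11→Gallo, Jan 12→Nakamura.
Loads: Leclerc 3/3, Beaumont 3/3, Nakamura 3/3, Gallo 3/3, Petrov 1/2, Xiong 1/3, Osei 0/3 — all within limits.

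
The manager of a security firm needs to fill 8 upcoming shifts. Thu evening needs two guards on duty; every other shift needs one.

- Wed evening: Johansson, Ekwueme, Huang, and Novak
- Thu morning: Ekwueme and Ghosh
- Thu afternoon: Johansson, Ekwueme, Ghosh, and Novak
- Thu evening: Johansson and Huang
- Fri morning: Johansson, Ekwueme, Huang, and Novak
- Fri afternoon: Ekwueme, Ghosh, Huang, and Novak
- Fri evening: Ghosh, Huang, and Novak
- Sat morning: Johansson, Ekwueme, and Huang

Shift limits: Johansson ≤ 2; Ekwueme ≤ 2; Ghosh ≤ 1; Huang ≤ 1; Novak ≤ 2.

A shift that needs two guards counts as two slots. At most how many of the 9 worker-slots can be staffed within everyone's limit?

Total capacity across all guards is 2+2+1+1+2 = 8, and 9 slots are needed, so at most 8 can be filled.
An assignment achieving 8: Wed evening→Ekwueme, Thu morning→Ekwueme, Thu afternoon→Novak, Thu evening→Johansson+Huang, Fri morning→Novak, Fri evening→Ghosh, Sat morning→Johansson.
Loads: Johansson 2/2, Ekwueme 2/2, Ghosh 1/1, Huang 1/1, Novak 2/2.

8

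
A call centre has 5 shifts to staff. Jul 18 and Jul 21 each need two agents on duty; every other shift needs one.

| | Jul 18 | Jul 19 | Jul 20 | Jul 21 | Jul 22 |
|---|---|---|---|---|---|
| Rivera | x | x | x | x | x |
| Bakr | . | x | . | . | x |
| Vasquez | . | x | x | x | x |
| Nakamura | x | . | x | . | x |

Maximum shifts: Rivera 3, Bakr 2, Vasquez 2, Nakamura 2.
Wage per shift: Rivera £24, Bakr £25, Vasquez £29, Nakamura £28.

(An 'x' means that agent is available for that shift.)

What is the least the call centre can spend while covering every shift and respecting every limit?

£179

Jul 18 can only be covered by Rivera and Nakamura, so that assignment is forced.
Jul 21 can only be covered by Rivera and Vasquez, so that assignment is forced.
Picking the cheapest available agent for each shift independently would cost £177, but that ignores the shift limits.
An optimal schedule: Jul 18→Rivera+Nakamura, Jul 19→Bakr, Jul 20→Rivera, Jul 21→Rivera+Vasquez, Jul 22→Bakr.
Total: 24 + 28 + 25 + 24 + 24 + 29 + 25 = £179.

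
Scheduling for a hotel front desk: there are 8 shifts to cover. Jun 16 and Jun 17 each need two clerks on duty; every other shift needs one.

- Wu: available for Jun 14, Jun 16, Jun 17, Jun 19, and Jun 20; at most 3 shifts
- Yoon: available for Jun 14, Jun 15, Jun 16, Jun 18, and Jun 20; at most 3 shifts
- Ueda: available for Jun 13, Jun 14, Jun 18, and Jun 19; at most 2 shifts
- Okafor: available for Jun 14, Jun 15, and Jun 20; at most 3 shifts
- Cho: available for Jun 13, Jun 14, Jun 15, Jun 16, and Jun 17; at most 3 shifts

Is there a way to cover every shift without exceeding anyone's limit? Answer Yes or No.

Yes

Jun 17 can only be covered by Wu and Cho, so that assignment is forced.
One valid schedule: Jun 13→Ueda, Jun 14→Ueda, Jun 15→Yoon, Jun 16→Wu+Yoon, Jun 17→Wu+Cho, Jun 18→Yoon, Jun 19→Wu, Jun 20→Okafor.
Loads: Wu 3/3, Yoon 3/3, Ueda 2/2, Okafor 1/3, Cho 1/3 — all within limits.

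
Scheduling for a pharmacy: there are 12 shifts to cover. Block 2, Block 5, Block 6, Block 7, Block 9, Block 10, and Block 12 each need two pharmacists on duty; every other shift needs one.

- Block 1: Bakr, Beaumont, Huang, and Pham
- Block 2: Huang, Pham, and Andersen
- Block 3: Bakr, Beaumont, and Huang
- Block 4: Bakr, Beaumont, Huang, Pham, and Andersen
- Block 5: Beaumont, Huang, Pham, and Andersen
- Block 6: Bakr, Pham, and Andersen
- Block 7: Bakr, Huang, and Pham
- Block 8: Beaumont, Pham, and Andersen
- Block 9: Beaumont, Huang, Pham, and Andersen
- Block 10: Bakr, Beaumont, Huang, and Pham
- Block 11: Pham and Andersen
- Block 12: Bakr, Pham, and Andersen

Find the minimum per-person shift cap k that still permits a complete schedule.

With 5 pharmacists and 19 worker-slots to fill, someone must work at least ⌈19/5⌉ = 4 shifts, so k ≥ 4.
k = 4 works: Block 1→Beaumont, Block 2→Huang+Pham, Block 3→Bakr, Block 4→Andersen, Block 5→Beaumont+Andersen, Block 6→Bakr+Pham, Block 7→Bakr+Huang, Block 8→Beaumont, Block 9→Huang+Andersen, Block 10→Beaumont+Huang, Block 11→Pham, Block 12→Bakr+Pham.
Loads: Bakr 4, Beaumont 4, Huang 4, Pham 4, Andersen 3 — all ≤ 4.

4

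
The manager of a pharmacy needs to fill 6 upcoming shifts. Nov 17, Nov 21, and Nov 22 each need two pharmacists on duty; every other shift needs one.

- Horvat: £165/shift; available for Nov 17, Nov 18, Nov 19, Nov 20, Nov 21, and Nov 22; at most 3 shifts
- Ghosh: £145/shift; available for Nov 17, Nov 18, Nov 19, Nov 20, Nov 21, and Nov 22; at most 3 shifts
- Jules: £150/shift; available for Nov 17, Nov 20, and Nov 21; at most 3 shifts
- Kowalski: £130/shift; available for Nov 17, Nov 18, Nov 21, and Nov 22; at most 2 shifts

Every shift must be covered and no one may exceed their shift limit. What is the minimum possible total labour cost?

£1310

Picking the cheapest available pharmacist for each shift independently would cost £1245, but that ignores the shift limits.
An optimal schedule: Nov 17→Ghosh+Jules, Nov 18→Kowalski, Nov 19→Ghosh, Nov 20→Jules, Nov 21→Jules+Horvat, Nov 22→Kowalski+Ghosh.
Total: 145 + 150 + 130 + 145 + 150 + 150 + 165 + 130 + 145 = £1310.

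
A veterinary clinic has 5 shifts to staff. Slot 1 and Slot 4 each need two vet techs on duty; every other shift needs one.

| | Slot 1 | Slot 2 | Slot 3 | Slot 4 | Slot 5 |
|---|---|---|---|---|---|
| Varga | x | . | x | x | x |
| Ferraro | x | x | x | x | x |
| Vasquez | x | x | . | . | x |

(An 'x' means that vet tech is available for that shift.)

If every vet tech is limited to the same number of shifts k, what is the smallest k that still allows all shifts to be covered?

With 3 vet techs and 7 worker-slots to fill, someone must work at least ⌈7/3⌉ = 3 shifts, so k ≥ 3.
k = 3 works: Slot 1→Varga+Ferraro, Slot 2→Ferraro, Slot 3→Varga, Slot 4→Varga+Ferraro, Slot 5→Vasquez.
Loads: Varga 3, Ferraro 3, Vasquez 1 — all ≤ 3.

3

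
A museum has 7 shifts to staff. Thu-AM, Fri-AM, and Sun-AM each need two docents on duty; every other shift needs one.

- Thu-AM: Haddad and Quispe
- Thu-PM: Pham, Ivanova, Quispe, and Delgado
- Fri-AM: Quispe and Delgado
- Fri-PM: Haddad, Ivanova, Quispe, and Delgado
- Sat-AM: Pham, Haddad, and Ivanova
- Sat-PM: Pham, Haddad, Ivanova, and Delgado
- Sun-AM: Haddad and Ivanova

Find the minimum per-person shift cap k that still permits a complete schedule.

With 5 docents and 10 worker-slots to fill, someone must work at least ⌈10/5⌉ = 2 shifts, so k ≥ 2.
k = 2 works: Thu-AM→Haddad+Quispe, Thu-PM→Pham, Fri-AM→Quispe+Delgado, Fri-PM→Ivanova, Sat-AM→Pham, Sat-PM→Delgado, Sun-AM→Haddad+Ivanova.
Loads: Pham 2, Haddad 2, Ivanova 2, Quispe 2, Delgado 2 — all ≤ 2.

2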